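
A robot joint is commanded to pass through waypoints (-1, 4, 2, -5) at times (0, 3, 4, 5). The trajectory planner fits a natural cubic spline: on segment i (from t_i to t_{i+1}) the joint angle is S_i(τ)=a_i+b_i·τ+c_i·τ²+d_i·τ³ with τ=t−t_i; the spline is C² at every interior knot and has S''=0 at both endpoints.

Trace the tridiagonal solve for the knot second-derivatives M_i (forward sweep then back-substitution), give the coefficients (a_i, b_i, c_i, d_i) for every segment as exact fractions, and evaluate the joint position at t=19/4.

  seg 0: a=-1 b=242/93 c=0 d=-29/279
  seg 1: a=4 b=-19/93 c=-29/31 d=-80/93
  seg 2: a=2 b=-433/93 c=-109/31 d=109/93
S(19/4) = -5903/1984

Δ: Δ0=5/3, Δ1=-2, Δ2=-7
row 1: diag=8, rhs=-22; c'=1/8, d'=-11/4
row 2: denom=4−1·1/8=31/8; d'=(-30−1·-11/4)/(31/8)=-218/31
back: M2=-218/31
back: M1=-11/4−1/8·-218/31=-58/31
M: M0=0, M1=-58/31, M2=-218/31, M3=0
seg 0: a=-1, c=M0/2=0, d=(M1−M0)/(6·3)=-29/279, b=Δ0−h0·(2M0+M1)/6=242/93
seg 1: a=4, c=M1/2=-29/31, d=(M2−M1)/(6·1)=-80/93, b=Δ1−h1·(2M1+M2)/6=-19/93
seg 2: a=2, c=M2/2=-109/31, d=(M3−M2)/(6·1)=109/93, b=Δ2−h2·(2M2+M3)/6=-433/93
t_q=19/4 → seg 2, τ=3/4; S=2+-433/93·τ+-109/31·τ²+109/93·τ³=-5903/1984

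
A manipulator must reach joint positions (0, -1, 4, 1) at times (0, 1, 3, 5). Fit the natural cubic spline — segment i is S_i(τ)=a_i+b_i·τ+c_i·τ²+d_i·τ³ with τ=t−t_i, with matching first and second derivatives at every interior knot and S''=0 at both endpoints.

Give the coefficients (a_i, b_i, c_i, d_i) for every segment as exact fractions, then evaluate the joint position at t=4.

  seg 0: a=0 b=-20/11 c=0 d=9/11
  seg 1: a=-1 b=7/11 c=27/11 d=-67/88
  seg 2: a=4 b=29/22 c=-93/44 d=31/88
S(4) = 313/88

Δ: Δ0=-1, Δ1=5/2, Δ2=-3/2
row 1: diag=6, rhs=21; c'=1/3, d'=7/2
row 2: denom=8−2·1/3=22/3; d'=(-24−2·7/2)/(22/3)=-93/22
back: M2=-93/22
back: M1=7/2−1/3·-93/22=54/11
M: M0=0, M1=54/11, M2=-93/22, M3=0
seg 0: a=0, c=M0/2=0, d=(M1−M0)/(6·1)=9/11, b=Δ0−h0·(2M0+M1)/6=-20/11
seg 1: a=-1, c=M1/2=27/11, d=(M2−M1)/(6·2)=-67/88, b=Δ1−h1·(2M1+M2)/6=7/11
seg 2: a=4, c=M2/2=-93/44, d=(M3−M2)/(6·2)=31/88, b=Δ2−h2·(2M2+M3)/6=29/22
t_q=4 → seg 2, τ=1; S=4+29/22·τ+-93/44·τ²+31/88·τ³=313/88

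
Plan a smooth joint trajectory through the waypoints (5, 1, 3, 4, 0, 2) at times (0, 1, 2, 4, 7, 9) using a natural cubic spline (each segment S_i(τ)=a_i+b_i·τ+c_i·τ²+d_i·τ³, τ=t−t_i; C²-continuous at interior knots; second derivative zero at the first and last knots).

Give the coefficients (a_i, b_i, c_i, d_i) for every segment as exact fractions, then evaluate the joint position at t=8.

Δ: Δ0=-4, Δ1=2, Δ2=1/2, Δ3=-4/3, Δ4=1
row 1: diag=4, rhs=36; c'=1/4, d'=9
row 2: denom=6−1·1/4=23/4; d'=(-9−1·9)/(23/4)=-72/23
row 3: denom=10−2·8/23=214/23; d'=(-11−2·-72/23)/(214/23)=-109/214
row 4: denom=10−3·69/214=1933/214; d'=(14−3·-109/214)/(1933/214)=3323/1933
back: M4=3323/1933
back: M3=-109/214−69/214·3323/1933=-2056/1933
back: M2=-72/23−8/23·-2056/1933=-5336/1933
back: M1=9−1/4·-5336/1933=18731/1933
M: M0=0, M1=18731/1933, M2=-5336/1933, M3=-2056/1933, M4=3323/1933, M5=0
seg 0: a=5, c=M0/2=0, d=(M1−M0)/(6·1)=18731/11598, b=Δ0−h0·(2M0+M1)/6=-65123/11598
seg 1: a=1, c=M1/2=18731/3866, d=(M2−M1)/(6·1)=-24067/11598, b=Δ1−h1·(2M1+M2)/6=-4465/5799
seg 2: a=3, c=M2/2=-2668/1933, d=(M3−M2)/(6·2)=820/5799, b=Δ2−h2·(2M2+M3)/6=31255/11598
seg 3: a=4, c=M3/2=-1028/1933, d=(M4−M3)/(6·3)=1793/11598, b=Δ3−h3·(2M3+M4)/6=-13097/11598
seg 4: a=0, c=M4/2=3323/3866, d=(M5−M4)/(6·2)=-3323/23196, b=Δ4−h4·(2M4+M5)/6=-847/5799
t_q=8 → seg 4, τ=1; S=0+-847/5799·τ+3323/3866·τ²+-3323/23196·τ³=4409/7732

  seg 0: a=5 b=-65123/11598 c=0 d=18731/11598
  seg 1: a=1 b=-4465/5799 c=18731/3866 d=-24067/11598
  seg 2: a=3 b=31255/11598 c=-2668/1933 d=820/5799
  seg 3: a=4 b=-13097/11598 c=-1028/1933 d=1793/11598
  seg 4: a=0 b=-847/5799 c=3323/3866 d=-3323/23196
S(8) = 4409/7732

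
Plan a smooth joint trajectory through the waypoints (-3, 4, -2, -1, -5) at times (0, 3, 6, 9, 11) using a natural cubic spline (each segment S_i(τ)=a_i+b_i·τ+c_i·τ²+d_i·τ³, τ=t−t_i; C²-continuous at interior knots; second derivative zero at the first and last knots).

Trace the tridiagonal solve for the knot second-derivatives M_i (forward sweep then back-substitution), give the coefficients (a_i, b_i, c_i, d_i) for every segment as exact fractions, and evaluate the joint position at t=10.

Δ: Δ0=7/3, Δ1=-2, Δ2=1/3, Δ3=-2
row 1: diag=12, rhs=-26; c'=1/4, d'=-13/6
row 2: denom=12−3·1/4=45/4; d'=(14−3·-13/6)/(45/4)=82/45
row 3: denom=10−3·4/15=46/5; d'=(-14−3·82/45)/(46/5)=-146/69
back: M3=-146/69
back: M2=82/45−4/15·-146/69=494/207
back: M1=-13/6−1/4·494/207=-572/207
M: M0=0, M1=-572/207, M2=494/207, M3=-146/69, M4=0
seg 0: a=-3, c=M0/2=0, d=(M1−M0)/(6·3)=-286/1863, b=Δ0−h0·(2M0+M1)/6=769/207
seg 1: a=4, c=M1/2=-286/207, d=(M2−M1)/(6·3)=533/1863, b=Δ1−h1·(2M1+M2)/6=-89/207
seg 2: a=-2, c=M2/2=247/207, d=(M3−M2)/(6·3)=-466/1863, b=Δ2−h2·(2M2+M3)/6=-206/207
seg 3: a=-1, c=M3/2=-73/69, d=(M4−M3)/(6·2)=73/414, b=Δ3−h3·(2M3+M4)/6=-122/207
t_q=10 → seg 3, τ=1; S=-1+-122/207·τ+-73/69·τ²+73/414·τ³=-341/138

  seg 0: a=-3 b=769/207 c=0 d=-286/1863
  seg 1: a=4 b=-89/207 c=-286/207 d=533/1863
  seg 2: a=-2 b=-206/207 c=247/207 d=-466/1863
  seg 3: a=-1 b=-122/207 c=-73/69 d=73/414
S(10) = -341/138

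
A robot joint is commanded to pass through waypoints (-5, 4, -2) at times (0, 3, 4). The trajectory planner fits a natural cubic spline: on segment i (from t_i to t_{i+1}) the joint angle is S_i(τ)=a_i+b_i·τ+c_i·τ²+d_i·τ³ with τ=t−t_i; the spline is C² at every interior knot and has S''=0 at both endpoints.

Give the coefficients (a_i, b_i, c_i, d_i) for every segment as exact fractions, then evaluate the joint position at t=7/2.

Δ: Δ0=3, Δ1=-6
row 1: diag=8, rhs=-54; c'=1/8, d'=-27/4
back: M1=-27/4
M: M0=0, M1=-27/4, M2=0
seg 0: a=-5, c=M0/2=0, d=(M1−M0)/(6·3)=-3/8, b=Δ0−h0·(2M0+M1)/6=51/8
seg 1: a=4, c=M1/2=-27/8, d=(M2−M1)/(6·1)=9/8, b=Δ1−h1·(2M1+M2)/6=-15/4
t_q=7/2 → seg 1, τ=1/2; S=4+-15/4·τ+-27/8·τ²+9/8·τ³=91/64

  seg 0: a=-5 b=51/8 c=0 d=-3/8
  seg 1: a=4 b=-15/4 c=-27/8 d=9/8
S(7/2) = 91/64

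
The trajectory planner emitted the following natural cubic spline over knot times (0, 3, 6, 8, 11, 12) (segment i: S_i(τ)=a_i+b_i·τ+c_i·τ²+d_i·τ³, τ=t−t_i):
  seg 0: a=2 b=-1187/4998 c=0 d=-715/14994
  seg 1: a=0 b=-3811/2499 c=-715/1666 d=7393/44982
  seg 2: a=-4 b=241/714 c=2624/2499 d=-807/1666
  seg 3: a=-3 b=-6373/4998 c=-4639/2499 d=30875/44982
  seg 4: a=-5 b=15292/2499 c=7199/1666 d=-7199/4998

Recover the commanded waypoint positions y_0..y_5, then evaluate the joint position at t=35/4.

y_0 = S_0(0) = a_0 = 2
y_1 = S_1(0) = a_1 = 0
y_2 = S_2(0) = a_2 = -4
y_3 = S_3(0) = a_3 = -3
y_4 = S_4(0) = a_4 = -5
y_5 = S_4(1) = 4
t_q=35/4 is in segment 3 (τ=3/4); S_3(τ)=-502301/106624

y_0=2 y_1=0 y_2=-4 y_3=-3 y_4=-5 y_5=4
S(35/4) = -502301/106624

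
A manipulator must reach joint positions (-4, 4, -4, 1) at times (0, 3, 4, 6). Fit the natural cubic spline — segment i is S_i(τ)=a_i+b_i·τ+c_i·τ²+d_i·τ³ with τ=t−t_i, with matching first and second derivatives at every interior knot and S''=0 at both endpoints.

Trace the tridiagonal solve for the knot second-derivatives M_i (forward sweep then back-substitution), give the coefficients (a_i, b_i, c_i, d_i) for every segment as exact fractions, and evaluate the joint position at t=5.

  seg 0: a=-4 b=2093/282 c=0 d=-149/282
  seg 1: a=4 b=-965/141 c=-447/94 d=1015/282
  seg 2: a=-4 b=-1567/282 c=284/47 d=-142/141
S(5) = -425/94

Δ: Δ0=8/3, Δ1=-8, Δ2=5/2
row 1: diag=8, rhs=-64; c'=1/8, d'=-8
row 2: denom=6−1·1/8=47/8; d'=(63−1·-8)/(47/8)=568/47
back: M2=568/47
back: M1=-8−1/8·568/47=-447/47
M: M0=0, M1=-447/47, M2=568/47, M3=0
seg 0: a=-4, c=M0/2=0, d=(M1−M0)/(6·3)=-149/282, b=Δ0−h0·(2M0+M1)/6=2093/282
seg 1: a=4, c=M1/2=-447/94, d=(M2−M1)/(6·1)=1015/282, b=Δ1−h1·(2M1+M2)/6=-965/141
seg 2: a=-4, c=M2/2=284/47, d=(M3−M2)/(6·2)=-142/141, b=Δ2−h2·(2M2+M3)/6=-1567/282
t_q=5 → seg 2, τ=1; S=-4+-1567/282·τ+284/47·τ²+-142/141·τ³=-425/94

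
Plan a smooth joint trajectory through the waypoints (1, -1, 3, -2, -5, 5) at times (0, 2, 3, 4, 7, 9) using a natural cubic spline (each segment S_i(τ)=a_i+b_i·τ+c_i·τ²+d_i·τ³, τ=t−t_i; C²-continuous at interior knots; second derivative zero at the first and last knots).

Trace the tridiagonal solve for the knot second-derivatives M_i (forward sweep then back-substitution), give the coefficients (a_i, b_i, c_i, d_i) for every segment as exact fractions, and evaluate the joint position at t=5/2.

  seg 0: a=1 b=-5635/1573 c=0 d=2031/3146
  seg 1: a=-1 b=6551/1573 c=6093/1573 d=-6352/1573
  seg 2: a=3 b=-29/143 c=-12963/1573 d=5417/1573
  seg 3: a=-2 b=-9994/1573 c=3288/1573 d=-37/363
  seg 4: a=-5 b=5405/1573 c=1845/1573 d=-615/3146
S(5/2) = 9727/6292

Δ: Δ0=-1, Δ1=4, Δ2=-5, Δ3=-1, Δ4=5
row 1: diag=6, rhs=30; c'=1/6, d'=5
row 2: denom=4−1·1/6=23/6; d'=(-54−1·5)/(23/6)=-354/23
row 3: denom=8−1·6/23=178/23; d'=(24−1·-354/23)/(178/23)=453/89
row 4: denom=10−3·69/178=1573/178; d'=(36−3·453/89)/(1573/178)=3690/1573
back: M4=3690/1573
back: M3=453/89−69/178·3690/1573=6576/1573
back: M2=-354/23−6/23·6576/1573=-25926/1573
back: M1=5−1/6·-25926/1573=12186/1573
M: M0=0, M1=12186/1573, M2=-25926/1573, M3=6576/1573, M4=3690/1573, M5=0
seg 0: a=1, c=M0/2=0, d=(M1−M0)/(6·2)=2031/3146, b=Δ0−h0·(2M0+M1)/6=-5635/1573
seg 1: a=-1, c=M1/2=6093/1573, d=(M2−M1)/(6·1)=-6352/1573, b=Δ1−h1·(2M1+M2)/6=6551/1573
seg 2: a=3, c=M2/2=-12963/1573, d=(M3−M2)/(6·1)=5417/1573, b=Δ2−h2·(2M2+M3)/6=-29/143
seg 3: a=-2, c=M3/2=3288/1573, d=(M4−M3)/(6·3)=-37/363, b=Δ3−h3·(2M3+M4)/6=-9994/1573
seg 4: a=-5, c=M4/2=1845/1573, d=(M5−M4)/(6·2)=-615/3146, b=Δ4−h4·(2M4+M5)/6=5405/1573
t_q=5/2 → seg 1, τ=1/2; S=-1+6551/1573·τ+6093/1573·τ²+-6352/1573·τ³=9727/6292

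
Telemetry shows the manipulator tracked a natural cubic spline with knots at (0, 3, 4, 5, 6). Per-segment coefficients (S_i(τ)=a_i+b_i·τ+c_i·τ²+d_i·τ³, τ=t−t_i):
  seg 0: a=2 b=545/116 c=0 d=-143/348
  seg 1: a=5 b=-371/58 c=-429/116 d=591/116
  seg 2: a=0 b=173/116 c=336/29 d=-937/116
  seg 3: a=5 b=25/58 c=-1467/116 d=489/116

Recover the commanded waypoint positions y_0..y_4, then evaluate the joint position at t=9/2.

y_0 = S_0(0) = a_0 = 2
y_1 = S_1(0) = a_1 = 5
y_2 = S_2(0) = a_2 = 0
y_3 = S_3(0) = a_3 = 5
y_4 = S_3(1) = -3
t_q=9/2 is in segment 2 (τ=1/2); S_2(τ)=2443/928

y_0=2 y_1=5 y_2=0 y_3=5 y_4=-3
S(9/2) = 2443/928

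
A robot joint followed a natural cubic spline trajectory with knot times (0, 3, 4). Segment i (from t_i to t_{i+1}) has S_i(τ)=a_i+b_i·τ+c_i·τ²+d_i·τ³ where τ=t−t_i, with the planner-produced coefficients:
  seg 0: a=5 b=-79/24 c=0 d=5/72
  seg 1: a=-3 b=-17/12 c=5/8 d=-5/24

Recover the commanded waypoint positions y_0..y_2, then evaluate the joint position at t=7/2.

y_0=5 y_1=-3 y_2=-4
S(7/2) = -229/64

y_0 = S_0(0) = a_0 = 5
y_1 = S_1(0) = a_1 = -3
y_2 = S_1(1) = -4
t_q=7/2 is in segment 1 (τ=1/2); S_1(τ)=-229/64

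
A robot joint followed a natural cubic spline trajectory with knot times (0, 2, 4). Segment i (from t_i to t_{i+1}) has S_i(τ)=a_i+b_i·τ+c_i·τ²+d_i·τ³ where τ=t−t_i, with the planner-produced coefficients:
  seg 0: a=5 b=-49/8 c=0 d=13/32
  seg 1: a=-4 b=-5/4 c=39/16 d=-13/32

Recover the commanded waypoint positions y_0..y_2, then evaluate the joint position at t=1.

y_0 = S_0(0) = a_0 = 5
y_1 = S_1(0) = a_1 = -4
y_2 = S_1(2) = 0
t_q=1 is in segment 0 (τ=1); S_0(τ)=-23/32

y_0=5 y_1=-4 y_2=0
S(1) = -23/32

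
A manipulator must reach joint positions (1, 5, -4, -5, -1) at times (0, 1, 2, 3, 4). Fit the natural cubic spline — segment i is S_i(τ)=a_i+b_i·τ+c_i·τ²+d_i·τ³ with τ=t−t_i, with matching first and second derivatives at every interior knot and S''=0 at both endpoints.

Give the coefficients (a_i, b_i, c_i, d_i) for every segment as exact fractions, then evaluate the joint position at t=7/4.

Δ: Δ0=4, Δ1=-9, Δ2=-1, Δ3=4
row 1: diag=4, rhs=-78; c'=1/4, d'=-39/2
row 2: denom=4−1·1/4=15/4; d'=(48−1·-39/2)/(15/4)=18
row 3: denom=4−1·4/15=56/15; d'=(30−1·18)/(56/15)=45/14
back: M3=45/14
back: M2=18−4/15·45/14=120/7
back: M1=-39/2−1/4·120/7=-333/14
M: M0=0, M1=-333/14, M2=120/7, M3=45/14, M4=0
seg 0: a=1, c=M0/2=0, d=(M1−M0)/(6·1)=-111/28, b=Δ0−h0·(2M0+M1)/6=223/28
seg 1: a=5, c=M1/2=-333/28, d=(M2−M1)/(6·1)=191/28, b=Δ1−h1·(2M1+M2)/6=-55/14
seg 2: a=-4, c=M2/2=60/7, d=(M3−M2)/(6·1)=-65/28, b=Δ2−h2·(2M2+M3)/6=-29/4
seg 3: a=-5, c=M3/2=45/28, d=(M4−M3)/(6·1)=-15/28, b=Δ3−h3·(2M3+M4)/6=41/14
t_q=7/4 → seg 1, τ=3/4; S=5+-55/14·τ+-333/28·τ²+191/28·τ³=-3151/1792

  seg 0: a=1 b=223/28 c=0 d=-111/28
  seg 1: a=5 b=-55/14 c=-333/28 d=191/28
  seg 2: a=-4 b=-29/4 c=60/7 d=-65/28
  seg 3: a=-5 b=41/14 c=45/28 d=-15/28
S(7/4) = -3151/1792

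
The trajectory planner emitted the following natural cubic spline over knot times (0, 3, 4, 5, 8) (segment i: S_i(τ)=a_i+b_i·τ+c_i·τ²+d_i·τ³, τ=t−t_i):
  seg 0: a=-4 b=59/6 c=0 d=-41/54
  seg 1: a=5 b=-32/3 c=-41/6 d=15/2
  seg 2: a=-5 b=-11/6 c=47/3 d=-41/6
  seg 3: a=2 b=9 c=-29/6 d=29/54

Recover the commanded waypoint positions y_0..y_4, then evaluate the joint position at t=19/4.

y_0=-4 y_1=5 y_2=-5 y_3=2 y_4=0
S(19/4) = -57/128

y_0 = S_0(0) = a_0 = -4
y_1 = S_1(0) = a_1 = 5
y_2 = S_2(0) = a_2 = -5
y_3 = S_3(0) = a_3 = 2
y_4 = S_3(3) = 0
t_q=19/4 is in segment 2 (τ=3/4); S_2(τ)=-57/128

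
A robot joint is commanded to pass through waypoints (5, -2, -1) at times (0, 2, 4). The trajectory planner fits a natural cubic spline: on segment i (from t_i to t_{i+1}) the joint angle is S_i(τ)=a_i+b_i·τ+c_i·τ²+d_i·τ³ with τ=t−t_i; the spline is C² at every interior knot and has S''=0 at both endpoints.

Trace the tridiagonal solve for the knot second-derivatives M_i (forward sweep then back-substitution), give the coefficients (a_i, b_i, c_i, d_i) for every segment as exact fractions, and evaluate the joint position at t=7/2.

Δ: Δ0=-7/2, Δ1=1/2
row 1: diag=8, rhs=24; c'=1/4, d'=3
back: M1=3
M: M0=0, M1=3, M2=0
seg 0: a=5, c=M0/2=0, d=(M1−M0)/(6·2)=1/4, b=Δ0−h0·(2M0+M1)/6=-9/2
seg 1: a=-2, c=M1/2=3/2, d=(M2−M1)/(6·2)=-1/4, b=Δ1−h1·(2M1+M2)/6=-3/2
t_q=7/2 → seg 1, τ=3/2; S=-2+-3/2·τ+3/2·τ²+-1/4·τ³=-55/32

  seg 0: a=5 b=-9/2 c=0 d=1/4
  seg 1: a=-2 b=-3/2 c=3/2 d=-1/4
S(7/2) = -55/32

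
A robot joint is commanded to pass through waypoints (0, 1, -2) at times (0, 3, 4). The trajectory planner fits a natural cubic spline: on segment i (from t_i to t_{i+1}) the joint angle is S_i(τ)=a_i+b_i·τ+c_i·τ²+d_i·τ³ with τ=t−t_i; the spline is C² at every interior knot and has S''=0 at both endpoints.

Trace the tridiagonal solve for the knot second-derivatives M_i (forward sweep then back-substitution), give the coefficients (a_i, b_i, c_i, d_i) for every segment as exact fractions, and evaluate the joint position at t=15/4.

  seg 0: a=0 b=19/12 c=0 d=-5/36
  seg 1: a=1 b=-13/6 c=-5/4 d=5/12
S(15/4) = -295/256

Δ: Δ0=1/3, Δ1=-3
row 1: diag=8, rhs=-20; c'=1/8, d'=-5/2
back: M1=-5/2
M: M0=0, M1=-5/2, M2=0
seg 0: a=0, c=M0/2=0, d=(M1−M0)/(6·3)=-5/36, b=Δ0−h0·(2M0+M1)/6=19/12
seg 1: a=1, c=M1/2=-5/4, d=(M2−M1)/(6·1)=5/12, b=Δ1−h1·(2M1+M2)/6=-13/6
t_q=15/4 → seg 1, τ=3/4; S=1+-13/6·τ+-5/4·τ²+5/12·τ³=-295/256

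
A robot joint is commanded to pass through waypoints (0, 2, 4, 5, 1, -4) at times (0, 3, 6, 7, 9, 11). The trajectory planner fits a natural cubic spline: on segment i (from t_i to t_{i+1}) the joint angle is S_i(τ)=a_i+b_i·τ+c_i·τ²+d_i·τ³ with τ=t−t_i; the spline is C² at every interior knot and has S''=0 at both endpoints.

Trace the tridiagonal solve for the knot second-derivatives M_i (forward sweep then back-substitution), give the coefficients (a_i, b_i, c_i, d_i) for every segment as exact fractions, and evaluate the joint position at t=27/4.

Δ: Δ0=2/3, Δ1=2/3, Δ2=1, Δ3=-2, Δ4=-5/2
row 1: diag=12, rhs=0; c'=1/4, d'=0
row 2: denom=8−3·1/4=29/4; d'=(2−3·0)/(29/4)=8/29
row 3: denom=6−1·4/29=170/29; d'=(-18−1·8/29)/(170/29)=-53/17
row 4: denom=8−2·29/85=622/85; d'=(-3−2·-53/17)/(622/85)=275/622
back: M4=275/622
back: M3=-53/17−29/85·275/622=-2033/622
back: M2=8/29−4/29·-2033/622=226/311
back: M1=0−1/4·226/311=-113/622
M: M0=0, M1=-113/622, M2=226/311, M3=-2033/622, M4=275/622, M5=0
seg 0: a=0, c=M0/2=0, d=(M1−M0)/(6·3)=-113/11196, b=Δ0−h0·(2M0+M1)/6=2827/3732
seg 1: a=2, c=M1/2=-113/1244, d=(M2−M1)/(6·3)=565/11196, b=Δ1−h1·(2M1+M2)/6=905/1866
seg 2: a=4, c=M2/2=113/311, d=(M3−M2)/(6·1)=-2485/3732, b=Δ2−h2·(2M2+M3)/6=4861/3732
seg 3: a=5, c=M3/2=-2033/1244, d=(M4−M3)/(6·2)=577/1866, b=Δ3−h3·(2M3+M4)/6=59/1866
seg 4: a=1, c=M4/2=275/1244, d=(M5−M4)/(6·2)=-275/7464, b=Δ4−h4·(2M4+M5)/6=-5215/1866
t_q=27/4 → seg 2, τ=3/4; S=4+4861/3732·τ+113/311·τ²+-2485/3732·τ³=390147/79616

  seg 0: a=0 b=2827/3732 c=0 d=-113/11196
  seg 1: a=2 b=905/1866 c=-113/1244 d=565/11196
  seg 2: a=4 b=4861/3732 c=113/311 d=-2485/3732
  seg 3: a=5 b=59/1866 c=-2033/1244 d=577/1866
  seg 4: a=1 b=-5215/1866 c=275/1244 d=-275/7464
S(27/4) = 390147/79616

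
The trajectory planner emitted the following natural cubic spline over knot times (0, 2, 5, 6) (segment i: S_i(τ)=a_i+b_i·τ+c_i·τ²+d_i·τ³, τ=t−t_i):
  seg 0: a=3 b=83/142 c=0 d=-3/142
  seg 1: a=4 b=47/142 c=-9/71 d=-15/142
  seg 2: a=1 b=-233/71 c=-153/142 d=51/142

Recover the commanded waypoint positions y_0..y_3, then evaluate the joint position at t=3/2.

y_0 = S_0(0) = a_0 = 3
y_1 = S_1(0) = a_1 = 4
y_2 = S_2(0) = a_2 = 1
y_3 = S_2(1) = -3
t_q=3/2 is in segment 0 (τ=3/2); S_0(τ)=4323/1136

y_0=3 y_1=4 y_2=1 y_3=-3
S(3/2) = 4323/1136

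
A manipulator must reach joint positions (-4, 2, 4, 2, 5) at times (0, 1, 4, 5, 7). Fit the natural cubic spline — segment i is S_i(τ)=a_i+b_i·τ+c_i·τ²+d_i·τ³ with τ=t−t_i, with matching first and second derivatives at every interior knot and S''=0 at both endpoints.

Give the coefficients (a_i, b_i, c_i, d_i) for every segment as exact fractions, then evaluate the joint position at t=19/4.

  seg 0: a=-4 b=12745/1932 c=0 d=-1153/1932
  seg 1: a=2 b=4643/966 c=-1153/644 d=793/5796
  seg 2: a=4 b=-4331/1932 c=-90/161 d=221/276
  seg 3: a=2 b=-925/966 c=1187/644 d=-1187/3864
S(19/4) = 4197/1792

Δ: Δ0=6, Δ1=2/3, Δ2=-2, Δ3=3/2
row 1: diag=8, rhs=-32; c'=3/8, d'=-4
row 2: denom=8−3·3/8=55/8; d'=(-16−3·-4)/(55/8)=-32/55
row 3: denom=6−1·8/55=322/55; d'=(21−1·-32/55)/(322/55)=1187/322
back: M3=1187/322
back: M2=-32/55−8/55·1187/322=-180/161
back: M1=-4−3/8·-180/161=-1153/322
M: M0=0, M1=-1153/322, M2=-180/161, M3=1187/322, M4=0
seg 0: a=-4, c=M0/2=0, d=(M1−M0)/(6·1)=-1153/1932, b=Δ0−h0·(2M0+M1)/6=12745/1932
seg 1: a=2, c=M1/2=-1153/644, d=(M2−M1)/(6·3)=793/5796, b=Δ1−h1·(2M1+M2)/6=4643/966
seg 2: a=4, c=M2/2=-90/161, d=(M3−M2)/(6·1)=221/276, b=Δ2−h2·(2M2+M3)/6=-4331/1932
seg 3: a=2, c=M3/2=1187/644, d=(M4−M3)/(6·2)=-1187/3864, b=Δ3−h3·(2M3+M4)/6=-925/966
t_q=19/4 → seg 2, τ=3/4; S=4+-4331/1932·τ+-90/161·τ²+221/276·τ³=4197/1792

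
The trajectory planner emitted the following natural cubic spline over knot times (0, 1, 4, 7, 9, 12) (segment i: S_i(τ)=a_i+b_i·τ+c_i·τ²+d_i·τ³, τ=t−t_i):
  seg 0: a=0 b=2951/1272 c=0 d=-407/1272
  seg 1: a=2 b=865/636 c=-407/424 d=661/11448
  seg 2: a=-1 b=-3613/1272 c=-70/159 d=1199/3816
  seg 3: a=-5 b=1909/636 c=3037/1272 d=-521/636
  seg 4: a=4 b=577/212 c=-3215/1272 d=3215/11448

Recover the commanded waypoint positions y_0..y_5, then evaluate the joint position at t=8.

y_0=0 y_1=2 y_2=-1 y_3=-5 y_4=4 y_5=-3
S(8) = -547/1272

y_0 = S_0(0) = a_0 = 0
y_1 = S_1(0) = a_1 = 2
y_2 = S_2(0) = a_2 = -1
y_3 = S_3(0) = a_3 = -5
y_4 = S_4(0) = a_4 = 4
y_5 = S_4(3) = -3
t_q=8 is in segment 3 (τ=1); S_3(τ)=-547/1272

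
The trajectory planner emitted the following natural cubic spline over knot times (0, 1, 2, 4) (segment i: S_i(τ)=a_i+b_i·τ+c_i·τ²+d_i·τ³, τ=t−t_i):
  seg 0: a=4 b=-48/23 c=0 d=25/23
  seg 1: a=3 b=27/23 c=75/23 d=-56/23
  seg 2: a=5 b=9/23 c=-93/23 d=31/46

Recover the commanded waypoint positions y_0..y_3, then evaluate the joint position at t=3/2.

y_0=4 y_1=3 y_2=5 y_3=-5
S(3/2) = 377/92

y_0 = S_0(0) = a_0 = 4
y_1 = S_1(0) = a_1 = 3
y_2 = S_2(0) = a_2 = 5
y_3 = S_2(2) = -5
t_q=3/2 is in segment 1 (τ=1/2); S_1(τ)=377/92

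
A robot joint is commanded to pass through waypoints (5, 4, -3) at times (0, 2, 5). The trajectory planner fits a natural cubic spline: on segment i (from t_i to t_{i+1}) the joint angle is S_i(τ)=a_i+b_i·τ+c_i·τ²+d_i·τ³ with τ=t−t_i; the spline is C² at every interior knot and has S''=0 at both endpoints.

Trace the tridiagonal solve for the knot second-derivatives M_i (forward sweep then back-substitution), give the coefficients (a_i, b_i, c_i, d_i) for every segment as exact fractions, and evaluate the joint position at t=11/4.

Δ: Δ0=-1/2, Δ1=-7/3
row 1: diag=10, rhs=-11; c'=3/10, d'=-11/10
back: M1=-11/10
M: M0=0, M1=-11/10, M2=0
seg 0: a=5, c=M0/2=0, d=(M1−M0)/(6·2)=-11/120, b=Δ0−h0·(2M0+M1)/6=-2/15
seg 1: a=4, c=M1/2=-11/20, d=(M2−M1)/(6·3)=11/180, b=Δ1−h1·(2M1+M2)/6=-37/30
t_q=11/4 → seg 1, τ=3/4; S=4+-37/30·τ+-11/20·τ²+11/180·τ³=3573/1280

  seg 0: a=5 b=-2/15 c=0 d=-11/120
  seg 1: a=4 b=-37/30 c=-11/20 d=11/180
S(11/4) = 3573/1280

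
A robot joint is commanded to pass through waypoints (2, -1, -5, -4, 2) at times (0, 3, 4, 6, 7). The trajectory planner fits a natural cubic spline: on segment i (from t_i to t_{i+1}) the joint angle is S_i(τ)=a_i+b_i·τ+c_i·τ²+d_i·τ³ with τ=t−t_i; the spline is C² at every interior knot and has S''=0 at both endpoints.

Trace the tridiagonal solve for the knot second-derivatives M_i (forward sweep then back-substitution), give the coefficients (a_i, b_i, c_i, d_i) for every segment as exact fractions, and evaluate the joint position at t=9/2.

Δ: Δ0=-1, Δ1=-4, Δ2=1/2, Δ3=6
row 1: diag=8, rhs=-18; c'=1/8, d'=-9/4
row 2: denom=6−1·1/8=47/8; d'=(27−1·-9/4)/(47/8)=234/47
row 3: denom=6−2·16/47=250/47; d'=(33−2·234/47)/(250/47)=1083/250
back: M3=1083/250
back: M2=234/47−16/47·1083/250=438/125
back: M1=-9/4−1/8·438/125=-336/125
M: M0=0, M1=-336/125, M2=438/125, M3=1083/250, M4=0
seg 0: a=2, c=M0/2=0, d=(M1−M0)/(6·3)=-56/375, b=Δ0−h0·(2M0+M1)/6=43/125
seg 1: a=-1, c=M1/2=-168/125, d=(M2−M1)/(6·1)=129/125, b=Δ1−h1·(2M1+M2)/6=-461/125
seg 2: a=-5, c=M2/2=219/125, d=(M3−M2)/(6·2)=69/1000, b=Δ2−h2·(2M2+M3)/6=-82/25
seg 3: a=-4, c=M3/2=1083/500, d=(M4−M3)/(6·1)=-361/500, b=Δ3−h3·(2M3+M4)/6=1139/250
t_q=9/2 → seg 2, τ=1/2; S=-5+-82/25·τ+219/125·τ²+69/1000·τ³=-49547/8000

  seg 0: a=2 b=43/125 c=0 d=-56/375
  seg 1: a=-1 b=-461/125 c=-168/125 d=129/125
  seg 2: a=-5 b=-82/25 c=219/125 d=69/1000
  seg 3: a=-4 b=1139/250 c=1083/500 d=-361/500
S(9/2) = -49547/8000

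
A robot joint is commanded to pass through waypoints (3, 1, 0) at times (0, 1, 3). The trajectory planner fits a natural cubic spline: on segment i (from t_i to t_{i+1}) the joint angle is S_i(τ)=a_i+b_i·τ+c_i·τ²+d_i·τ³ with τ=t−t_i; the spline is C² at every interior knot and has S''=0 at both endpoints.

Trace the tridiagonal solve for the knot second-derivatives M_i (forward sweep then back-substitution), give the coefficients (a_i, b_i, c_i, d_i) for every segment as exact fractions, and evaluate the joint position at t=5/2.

  seg 0: a=3 b=-9/4 c=0 d=1/4
  seg 1: a=1 b=-3/2 c=3/4 d=-1/8
S(5/2) = 1/64

Δ: Δ0=-2, Δ1=-1/2
row 1: diag=6, rhs=9; c'=1/3, d'=3/2
back: M1=3/2
M: M0=0, M1=3/2, M2=0
seg 0: a=3, c=M0/2=0, d=(M1−M0)/(6·1)=1/4, b=Δ0−h0·(2M0+M1)/6=-9/4
seg 1: a=1, c=M1/2=3/4, d=(M2−M1)/(6·2)=-1/8, b=Δ1−h1·(2M1+M2)/6=-3/2
t_q=5/2 → seg 1, τ=3/2; S=1+-3/2·τ+3/4·τ²+-1/8·τ³=1/64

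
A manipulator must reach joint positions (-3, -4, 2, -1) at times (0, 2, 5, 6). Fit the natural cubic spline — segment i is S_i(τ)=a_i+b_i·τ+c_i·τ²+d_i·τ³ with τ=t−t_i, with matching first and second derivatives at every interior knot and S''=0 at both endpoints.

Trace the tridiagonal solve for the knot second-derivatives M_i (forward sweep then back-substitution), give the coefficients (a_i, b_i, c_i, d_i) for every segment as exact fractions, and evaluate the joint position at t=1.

Δ: Δ0=-1/2, Δ1=2, Δ2=-3
row 1: diag=10, rhs=15; c'=3/10, d'=3/2
row 2: denom=8−3·3/10=71/10; d'=(-30−3·3/2)/(71/10)=-345/71
back: M2=-345/71
back: M1=3/2−3/10·-345/71=210/71
M: M0=0, M1=210/71, M2=-345/71, M3=0
seg 0: a=-3, c=M0/2=0, d=(M1−M0)/(6·2)=35/142, b=Δ0−h0·(2M0+M1)/6=-211/142
seg 1: a=-4, c=M1/2=105/71, d=(M2−M1)/(6·3)=-185/426, b=Δ1−h1·(2M1+M2)/6=209/142
seg 2: a=2, c=M2/2=-345/142, d=(M3−M2)/(6·1)=115/142, b=Δ2−h2·(2M2+M3)/6=-98/71
t_q=1 → seg 0, τ=1; S=-3+-211/142·τ+0·τ²+35/142·τ³=-301/71

  seg 0: a=-3 b=-211/142 c=0 d=35/142
  seg 1: a=-4 b=209/142 c=105/71 d=-185/426
  seg 2: a=2 b=-98/71 c=-345/142 d=115/142
S(1) = -301/71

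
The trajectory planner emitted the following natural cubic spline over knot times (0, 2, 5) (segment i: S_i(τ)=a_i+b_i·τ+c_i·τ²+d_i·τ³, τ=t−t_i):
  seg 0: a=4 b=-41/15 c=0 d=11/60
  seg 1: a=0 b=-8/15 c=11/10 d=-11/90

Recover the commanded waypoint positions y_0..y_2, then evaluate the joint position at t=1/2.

y_0 = S_0(0) = a_0 = 4
y_1 = S_1(0) = a_1 = 0
y_2 = S_1(3) = 5
t_q=1/2 is in segment 0 (τ=1/2); S_0(τ)=85/32

y_0=4 y_1=0 y_2=5
S(1/2) = 85/32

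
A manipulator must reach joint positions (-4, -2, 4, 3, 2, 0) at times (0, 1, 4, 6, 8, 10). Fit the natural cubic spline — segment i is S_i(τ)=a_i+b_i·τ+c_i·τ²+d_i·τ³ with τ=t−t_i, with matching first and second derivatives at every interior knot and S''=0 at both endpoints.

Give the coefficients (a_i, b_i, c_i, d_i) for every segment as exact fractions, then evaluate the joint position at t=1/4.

  seg 0: a=-4 b=1888/1001 c=0 d=114/1001
  seg 1: a=-2 b=2230/1001 c=342/1001 d=-38/273
  seg 2: a=4 b=40/77 c=-912/1001 d=1607/8008
  seg 3: a=3 b=-205/286 c=1173/4004 d=-739/8008
  seg 4: a=2 b=-653/1001 c=-261/1001 d=87/2002
S(1/4) = -112967/32032

Δ: Δ0=2, Δ1=2, Δ2=-1/2, Δ3=-1/2, Δ4=-1
row 1: diag=8, rhs=0; c'=3/8, d'=0
row 2: denom=10−3·3/8=71/8; d'=(-15−3·0)/(71/8)=-120/71
row 3: denom=8−2·16/71=536/71; d'=(0−2·-120/71)/(536/71)=30/67
row 4: denom=8−2·71/268=1001/134; d'=(-3−2·30/67)/(1001/134)=-522/1001
back: M4=-522/1001
back: M3=30/67−71/268·-522/1001=1173/2002
back: M2=-120/71−16/71·1173/2002=-1824/1001
back: M1=0−3/8·-1824/1001=684/1001
M: M0=0, M1=684/1001, M2=-1824/1001, M3=1173/2002, M4=-522/1001, M5=0
seg 0: a=-4, c=M0/2=0, d=(M1−M0)/(6·1)=114/1001, b=Δ0−h0·(2M0+M1)/6=1888/1001
seg 1: a=-2, c=M1/2=342/1001, d=(M2−M1)/(6·3)=-38/273, b=Δ1−h1·(2M1+M2)/6=2230/1001
seg 2: a=4, c=M2/2=-912/1001, d=(M3−M2)/(6·2)=1607/8008, b=Δ2−h2·(2M2+M3)/6=40/77
seg 3: a=3, c=M3/2=1173/4004, d=(M4−M3)/(6·2)=-739/8008, b=Δ3−h3·(2M3+M4)/6=-205/286
seg 4: a=2, c=M4/2=-261/1001, d=(M5−M4)/(6·2)=87/2002, b=Δ4−h4·(2M4+M5)/6=-653/1001
t_q=1/4 → seg 0, τ=1/4; S=-4+1888/1001·τ+0·τ²+114/1001·τ³=-112967/32032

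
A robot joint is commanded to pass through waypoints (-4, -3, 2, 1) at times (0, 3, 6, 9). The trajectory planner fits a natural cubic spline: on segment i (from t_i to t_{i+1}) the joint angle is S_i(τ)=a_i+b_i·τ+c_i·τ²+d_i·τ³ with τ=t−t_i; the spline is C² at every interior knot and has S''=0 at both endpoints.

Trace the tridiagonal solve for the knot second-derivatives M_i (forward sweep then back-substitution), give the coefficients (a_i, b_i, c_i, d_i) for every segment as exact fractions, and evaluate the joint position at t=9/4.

Δ: Δ0=1/3, Δ1=5/3, Δ2=-1/3
row 1: diag=12, rhs=8; c'=1/4, d'=2/3
row 2: denom=12−3·1/4=45/4; d'=(-12−3·2/3)/(45/4)=-56/45
back: M2=-56/45
back: M1=2/3−1/4·-56/45=44/45
M: M0=0, M1=44/45, M2=-56/45, M3=0
seg 0: a=-4, c=M0/2=0, d=(M1−M0)/(6·3)=22/405, b=Δ0−h0·(2M0+M1)/6=-7/45
seg 1: a=-3, c=M1/2=22/45, d=(M2−M1)/(6·3)=-10/81, b=Δ1−h1·(2M1+M2)/6=59/45
seg 2: a=2, c=M2/2=-28/45, d=(M3−M2)/(6·3)=28/405, b=Δ2−h2·(2M2+M3)/6=41/45
t_q=9/4 → seg 0, τ=9/4; S=-4+-7/45·τ+0·τ²+22/405·τ³=-597/160

  seg 0: a=-4 b=-7/45 c=0 d=22/405
  seg 1: a=-3 b=59/45 c=22/45 d=-10/81
  seg 2: a=2 b=41/45 c=-28/45 d=28/405
S(9/4) = -597/160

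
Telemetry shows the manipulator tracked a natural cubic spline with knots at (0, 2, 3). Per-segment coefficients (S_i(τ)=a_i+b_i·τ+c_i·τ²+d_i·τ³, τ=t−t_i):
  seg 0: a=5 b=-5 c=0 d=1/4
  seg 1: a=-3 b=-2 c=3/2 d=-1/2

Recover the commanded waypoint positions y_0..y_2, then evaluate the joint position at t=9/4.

y_0 = S_0(0) = a_0 = 5
y_1 = S_1(0) = a_1 = -3
y_2 = S_1(1) = -4
t_q=9/4 is in segment 1 (τ=1/4); S_1(τ)=-437/128

y_0=5 y_1=-3 y_2=-4
S(9/4) = -437/128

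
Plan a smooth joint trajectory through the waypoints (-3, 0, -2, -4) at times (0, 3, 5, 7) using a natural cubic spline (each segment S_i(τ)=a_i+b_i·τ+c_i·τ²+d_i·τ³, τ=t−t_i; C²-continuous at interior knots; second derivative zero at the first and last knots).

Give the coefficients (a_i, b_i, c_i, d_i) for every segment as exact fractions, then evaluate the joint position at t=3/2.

  seg 0: a=-3 b=31/19 c=0 d=-4/57
  seg 1: a=0 b=-5/19 c=-12/19 d=5/38
  seg 2: a=-2 b=-23/19 c=3/19 d=-1/38
S(3/2) = -15/19

Δ: Δ0=1, Δ1=-1, Δ2=-1
row 1: diag=10, rhs=-12; c'=1/5, d'=-6/5
row 2: denom=8−2·1/5=38/5; d'=(0−2·-6/5)/(38/5)=6/19
back: M2=6/19
back: M1=-6/5−1/5·6/19=-24/19
M: M0=0, M1=-24/19, M2=6/19, M3=0
seg 0: a=-3, c=M0/2=0, d=(M1−M0)/(6·3)=-4/57, b=Δ0−h0·(2M0+M1)/6=31/19
seg 1: a=0, c=M1/2=-12/19, d=(M2−M1)/(6·2)=5/38, b=Δ1−h1·(2M1+M2)/6=-5/19
seg 2: a=-2, c=M2/2=3/19, d=(M3−M2)/(6·2)=-1/38, b=Δ2−h2·(2M2+M3)/6=-23/19
t_q=3/2 → seg 0, τ=3/2; S=-3+31/19·τ+0·τ²+-4/57·τ³=-15/19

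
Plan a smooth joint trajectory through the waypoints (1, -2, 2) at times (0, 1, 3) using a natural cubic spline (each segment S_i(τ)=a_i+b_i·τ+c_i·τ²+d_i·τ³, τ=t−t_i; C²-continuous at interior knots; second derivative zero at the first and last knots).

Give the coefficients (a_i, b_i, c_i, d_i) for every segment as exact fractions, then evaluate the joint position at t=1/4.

Δ: Δ0=-3, Δ1=2
row 1: diag=6, rhs=30; c'=1/3, d'=5
back: M1=5
M: M0=0, M1=5, M2=0
seg 0: a=1, c=M0/2=0, d=(M1−M0)/(6·1)=5/6, b=Δ0−h0·(2M0+M1)/6=-23/6
seg 1: a=-2, c=M1/2=5/2, d=(M2−M1)/(6·2)=-5/12, b=Δ1−h1·(2M1+M2)/6=-4/3
t_q=1/4 → seg 0, τ=1/4; S=1+-23/6·τ+0·τ²+5/6·τ³=7/128

  seg 0: a=1 b=-23/6 c=0 d=5/6
  seg 1: a=-2 b=-4/3 c=5/2 d=-5/12
S(1/4) = 7/128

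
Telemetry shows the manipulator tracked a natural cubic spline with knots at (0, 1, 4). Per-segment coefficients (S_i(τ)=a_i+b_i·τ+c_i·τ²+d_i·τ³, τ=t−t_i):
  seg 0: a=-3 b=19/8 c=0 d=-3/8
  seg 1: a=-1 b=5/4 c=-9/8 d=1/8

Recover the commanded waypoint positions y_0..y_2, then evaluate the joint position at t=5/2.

y_0 = S_0(0) = a_0 = -3
y_1 = S_1(0) = a_1 = -1
y_2 = S_1(3) = -4
t_q=5/2 is in segment 1 (τ=3/2); S_1(τ)=-79/64

y_0=-3 y_1=-1 y_2=-4
S(5/2) = -79/64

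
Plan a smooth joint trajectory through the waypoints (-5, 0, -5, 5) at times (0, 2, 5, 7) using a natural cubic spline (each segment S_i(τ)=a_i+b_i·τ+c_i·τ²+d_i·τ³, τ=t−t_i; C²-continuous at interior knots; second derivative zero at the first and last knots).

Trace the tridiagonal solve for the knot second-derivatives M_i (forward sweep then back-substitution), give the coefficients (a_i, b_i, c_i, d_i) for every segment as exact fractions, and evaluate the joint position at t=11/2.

  seg 0: a=-5 b=2105/546 c=0 d=-185/546
  seg 1: a=0 b=-115/546 c=-185/91 d=65/126
  seg 2: a=-5 b=415/273 c=475/182 d=-475/1092
S(11/2) = -1515/416

Δ: Δ0=5/2, Δ1=-5/3, Δ2=5
row 1: diag=10, rhs=-25; c'=3/10, d'=-5/2
row 2: denom=10−3·3/10=91/10; d'=(40−3·-5/2)/(91/10)=475/91
back: M2=475/91
back: M1=-5/2−3/10·475/91=-370/91
M: M0=0, M1=-370/91, M2=475/91, M3=0
seg 0: a=-5, c=M0/2=0, d=(M1−M0)/(6·2)=-185/546, b=Δ0−h0·(2M0+M1)/6=2105/546
seg 1: a=0, c=M1/2=-185/91, d=(M2−M1)/(6·3)=65/126, b=Δ1−h1·(2M1+M2)/6=-115/546
seg 2: a=-5, c=M2/2=475/182, d=(M3−M2)/(6·2)=-475/1092, b=Δ2−h2·(2M2+M3)/6=415/273
t_q=11/2 → seg 2, τ=1/2; S=-5+415/273·τ+475/182·τ²+-475/1092·τ³=-1515/416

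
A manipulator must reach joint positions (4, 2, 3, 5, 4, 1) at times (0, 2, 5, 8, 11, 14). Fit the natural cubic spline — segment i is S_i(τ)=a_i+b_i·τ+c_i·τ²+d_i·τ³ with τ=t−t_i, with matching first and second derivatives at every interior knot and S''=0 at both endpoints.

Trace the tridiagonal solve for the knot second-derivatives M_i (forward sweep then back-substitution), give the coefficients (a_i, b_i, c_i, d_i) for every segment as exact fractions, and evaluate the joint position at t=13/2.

  seg 0: a=4 b=-1943/1545 c=0 d=199/3090
  seg 1: a=2 b=-749/1545 c=199/515 d=-527/13905
  seg 2: a=3 b=1252/1545 c=14/309 d=-16/515
  seg 3: a=5 b=376/1545 c=-362/1545 d=13/927
  seg 4: a=4 b=-1211/1545 c=-167/1545 d=167/13905
S(13/2) = 4339/1030

Δ: Δ0=-1, Δ1=1/3, Δ2=2/3, Δ3=-1/3, Δ4=-1
row 1: diag=10, rhs=8; c'=3/10, d'=4/5
row 2: denom=12−3·3/10=111/10; d'=(2−3·4/5)/(111/10)=-4/111
row 3: denom=12−3·10/37=414/37; d'=(-6−3·-4/111)/(414/37)=-109/207
row 4: denom=12−3·37/138=515/46; d'=(-4−3·-109/207)/(515/46)=-334/1545
back: M4=-334/1545
back: M3=-109/207−37/138·-334/1545=-724/1545
back: M2=-4/111−10/37·-724/1545=28/309
back: M1=4/5−3/10·28/309=398/515
M: M0=0, M1=398/515, M2=28/309, M3=-724/1545, M4=-334/1545, M5=0
seg 0: a=4, c=M0/2=0, d=(M1−M0)/(6·2)=199/3090, b=Δ0−h0·(2M0+M1)/6=-1943/1545
seg 1: a=2, c=M1/2=199/515, d=(M2−M1)/(6·3)=-527/13905, b=Δ1−h1·(2M1+M2)/6=-749/1545
seg 2: a=3, c=M2/2=14/309, d=(M3−M2)/(6·3)=-16/515, b=Δ2−h2·(2M2+M3)/6=1252/1545
seg 3: a=5, c=M3/2=-362/1545, d=(M4−M3)/(6·3)=13/927, b=Δ3−h3·(2M3+M4)/6=376/1545
seg 4: a=4, c=M4/2=-167/1545, d=(M5−M4)/(6·3)=167/13905, b=Δ4−h4·(2M4+M5)/6=-1211/1545
t_q=13/2 → seg 2, τ=3/2; S=3+1252/1545·τ+14/309·τ²+-16/515·τ³=4339/1030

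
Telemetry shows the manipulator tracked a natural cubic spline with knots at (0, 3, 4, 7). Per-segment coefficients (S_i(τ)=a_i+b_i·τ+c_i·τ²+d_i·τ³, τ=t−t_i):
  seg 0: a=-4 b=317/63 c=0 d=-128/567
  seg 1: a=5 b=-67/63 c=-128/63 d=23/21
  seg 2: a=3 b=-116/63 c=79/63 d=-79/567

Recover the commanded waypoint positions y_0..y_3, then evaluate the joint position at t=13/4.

y_0 = S_0(0) = a_0 = -4
y_1 = S_1(0) = a_1 = 5
y_2 = S_2(0) = a_2 = 3
y_3 = S_2(3) = 5
t_q=13/4 is in segment 1 (τ=1/4); S_1(τ)=6215/1344

y_0=-4 y_1=5 y_2=3 y_3=5
S(13/4) = 6215/1344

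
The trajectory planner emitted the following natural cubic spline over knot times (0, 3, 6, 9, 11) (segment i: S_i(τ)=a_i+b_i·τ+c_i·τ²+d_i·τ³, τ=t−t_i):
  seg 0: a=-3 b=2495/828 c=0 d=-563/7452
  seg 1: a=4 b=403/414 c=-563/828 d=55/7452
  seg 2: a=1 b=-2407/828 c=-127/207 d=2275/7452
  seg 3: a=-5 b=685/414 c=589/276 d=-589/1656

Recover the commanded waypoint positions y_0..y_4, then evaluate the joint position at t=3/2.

y_0 = S_0(0) = a_0 = -3
y_1 = S_1(0) = a_1 = 4
y_2 = S_2(0) = a_2 = 1
y_3 = S_3(0) = a_3 = -5
y_4 = S_3(2) = 4
t_q=3/2 is in segment 0 (τ=3/2); S_0(τ)=931/736

y_0=-3 y_1=4 y_2=1 y_3=-5 y_4=4
S(3/2) = 931/736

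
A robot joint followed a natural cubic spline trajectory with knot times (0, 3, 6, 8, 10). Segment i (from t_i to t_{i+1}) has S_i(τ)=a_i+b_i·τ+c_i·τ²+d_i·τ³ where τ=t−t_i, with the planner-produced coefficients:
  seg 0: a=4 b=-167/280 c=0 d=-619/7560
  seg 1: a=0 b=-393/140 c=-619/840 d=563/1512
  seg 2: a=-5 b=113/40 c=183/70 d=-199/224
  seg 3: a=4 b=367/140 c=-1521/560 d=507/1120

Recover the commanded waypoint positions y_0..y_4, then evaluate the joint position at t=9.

y_0=4 y_1=0 y_2=-5 y_3=4 y_4=2
S(9) = 4881/1120

y_0 = S_0(0) = a_0 = 4
y_1 = S_1(0) = a_1 = 0
y_2 = S_2(0) = a_2 = -5
y_3 = S_3(0) = a_3 = 4
y_4 = S_3(2) = 2
t_q=9 is in segment 3 (τ=1); S_3(τ)=4881/1120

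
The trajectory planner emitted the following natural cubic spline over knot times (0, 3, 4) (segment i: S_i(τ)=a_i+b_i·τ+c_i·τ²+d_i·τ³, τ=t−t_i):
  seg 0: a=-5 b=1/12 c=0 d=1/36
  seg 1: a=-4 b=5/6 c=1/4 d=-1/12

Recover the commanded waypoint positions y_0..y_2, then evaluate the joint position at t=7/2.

y_0=-5 y_1=-4 y_2=-3
S(7/2) = -113/32

y_0 = S_0(0) = a_0 = -5
y_1 = S_1(0) = a_1 = -4
y_2 = S_1(1) = -3
t_q=7/2 is in segment 1 (τ=1/2); S_1(τ)=-113/32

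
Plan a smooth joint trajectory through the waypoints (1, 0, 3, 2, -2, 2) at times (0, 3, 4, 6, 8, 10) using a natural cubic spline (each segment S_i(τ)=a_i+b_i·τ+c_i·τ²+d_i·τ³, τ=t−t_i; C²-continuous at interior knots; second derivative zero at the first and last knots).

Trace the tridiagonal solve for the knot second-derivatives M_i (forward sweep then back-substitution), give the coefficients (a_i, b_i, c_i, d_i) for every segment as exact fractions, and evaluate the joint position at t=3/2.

Δ: Δ0=-1/3, Δ1=3, Δ2=-1/2, Δ3=-2, Δ4=2
row 1: diag=8, rhs=20; c'=1/8, d'=5/2
row 2: denom=6−1·1/8=47/8; d'=(-21−1·5/2)/(47/8)=-4
row 3: denom=8−2·16/47=344/47; d'=(-9−2·-4)/(344/47)=-47/344
row 4: denom=8−2·47/172=641/86; d'=(24−2·-47/344)/(641/86)=4175/1282
back: M4=4175/1282
back: M3=-47/344−47/172·4175/1282=-658/641
back: M2=-4−16/47·-658/641=-2340/641
back: M1=5/2−1/8·-2340/641=1895/641
M: M0=0, M1=1895/641, M2=-2340/641, M3=-658/641, M4=4175/1282, M5=0
seg 0: a=1, c=M0/2=0, d=(M1−M0)/(6·3)=1895/11538, b=Δ0−h0·(2M0+M1)/6=-6967/3846
seg 1: a=0, c=M1/2=1895/1282, d=(M2−M1)/(6·1)=-4235/3846, b=Δ1−h1·(2M1+M2)/6=5044/1923
seg 2: a=3, c=M2/2=-1170/641, d=(M3−M2)/(6·2)=841/3846, b=Δ2−h2·(2M2+M3)/6=8753/3846
seg 3: a=2, c=M3/2=-329/641, d=(M4−M3)/(6·2)=5491/15384, b=Δ3−h3·(2M3+M4)/6=-9235/3846
seg 4: a=-2, c=M4/2=4175/2564, d=(M5−M4)/(6·2)=-4175/15384, b=Δ4−h4·(2M4+M5)/6=-329/1923
t_q=3/2 → seg 0, τ=3/2; S=1+-6967/3846·τ+0·τ²+1895/11538·τ³=-11927/10256

  seg 0: a=1 b=-6967/3846 c=0 d=1895/11538
  seg 1: a=0 b=5044/1923 c=1895/1282 d=-4235/3846
  seg 2: a=3 b=8753/3846 c=-1170/641 d=841/3846
  seg 3: a=2 b=-9235/3846 c=-329/641 d=5491/15384
  seg 4: a=-2 b=-329/1923 c=4175/2564 d=-4175/15384
S(3/2) = -11927/10256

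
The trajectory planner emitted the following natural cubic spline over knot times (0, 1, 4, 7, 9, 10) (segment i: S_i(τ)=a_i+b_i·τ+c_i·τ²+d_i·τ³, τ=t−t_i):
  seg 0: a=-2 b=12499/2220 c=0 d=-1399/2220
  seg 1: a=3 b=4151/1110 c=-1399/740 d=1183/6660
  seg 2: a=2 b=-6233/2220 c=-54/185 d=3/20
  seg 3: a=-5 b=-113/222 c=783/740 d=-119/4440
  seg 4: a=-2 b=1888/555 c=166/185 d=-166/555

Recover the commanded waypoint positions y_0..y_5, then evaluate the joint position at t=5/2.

y_0 = S_0(0) = a_0 = -2
y_1 = S_1(0) = a_1 = 3
y_2 = S_2(0) = a_2 = 2
y_3 = S_3(0) = a_3 = -5
y_4 = S_4(0) = a_4 = -2
y_5 = S_4(1) = 2
t_q=5/2 is in segment 1 (τ=3/2); S_1(τ)=5867/1184

y_0=-2 y_1=3 y_2=2 y_3=-5 y_4=-2 y_5=2
S(5/2) = 5867/1184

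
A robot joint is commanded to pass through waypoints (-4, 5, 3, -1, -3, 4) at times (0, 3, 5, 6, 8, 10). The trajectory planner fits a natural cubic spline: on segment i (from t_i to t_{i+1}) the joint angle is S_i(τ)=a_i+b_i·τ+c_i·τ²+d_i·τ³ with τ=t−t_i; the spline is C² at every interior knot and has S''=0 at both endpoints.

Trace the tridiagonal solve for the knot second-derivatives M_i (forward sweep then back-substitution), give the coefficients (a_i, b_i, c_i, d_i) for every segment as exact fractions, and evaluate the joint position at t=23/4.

Δ: Δ0=3, Δ1=-1, Δ2=-4, Δ3=-1, Δ4=7/2
row 1: diag=10, rhs=-24; c'=1/5, d'=-12/5
row 2: denom=6−2·1/5=28/5; d'=(-18−2·-12/5)/(28/5)=-33/14
row 3: denom=6−1·5/28=163/28; d'=(18−1·-33/14)/(163/28)=570/163
row 4: denom=8−2·56/163=1192/163; d'=(27−2·570/163)/(1192/163)=3261/1192
back: M4=3261/1192
back: M3=570/163−56/163·3261/1192=381/149
back: M2=-33/14−5/28·381/149=-1677/596
back: M1=-12/5−1/5·-1677/596=-1095/596
M: M0=0, M1=-1095/596, M2=-1677/596, M3=381/149, M4=3261/1192, M5=0
seg 0: a=-4, c=M0/2=0, d=(M1−M0)/(6·3)=-365/3576, b=Δ0−h0·(2M0+M1)/6=4671/1192
seg 1: a=5, c=M1/2=-1095/1192, d=(M2−M1)/(6·2)=-97/1192, b=Δ1−h1·(2M1+M2)/6=693/596
seg 2: a=3, c=M2/2=-1677/1192, d=(M3−M2)/(6·1)=1067/1192, b=Δ2−h2·(2M2+M3)/6=-2079/596
seg 3: a=-1, c=M3/2=381/298, d=(M4−M3)/(6·2)=71/4768, b=Δ3−h3·(2M3+M4)/6=-4311/1192
seg 4: a=-3, c=M4/2=3261/2384, d=(M5−M4)/(6·2)=-1087/4768, b=Δ4−h4·(2M4+M5)/6=999/596
t_q=23/4 → seg 2, τ=3/4; S=3+-2079/596·τ+-1677/1192·τ²+1067/1192·τ³=-2283/76288

  seg 0: a=-4 b=4671/1192 c=0 d=-365/3576
  seg 1: a=5 b=693/596 c=-1095/1192 d=-97/1192
  seg 2: a=3 b=-2079/596 c=-1677/1192 d=1067/1192
  seg 3: a=-1 b=-4311/1192 c=381/298 d=71/4768
  seg 4: a=-3 b=999/596 c=3261/2384 d=-1087/4768
S(23/4) = -2283/76288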